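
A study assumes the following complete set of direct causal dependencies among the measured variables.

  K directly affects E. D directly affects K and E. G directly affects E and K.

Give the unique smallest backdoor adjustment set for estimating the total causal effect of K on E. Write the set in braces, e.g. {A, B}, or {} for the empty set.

Variables eligible for adjustment (non-descendants of K, excluding K and E): {D, G}.
Backdoor paths from K to E:
  P1: K <- D -> E
  P2: K <- G -> E
The empty set is not sufficient: P1 (K <- D -> E) has no collider blocking it and no conditioned non-collider, so it is open.
Try {D, G}:
  P1: blocked at fork node D ∈ conditioning set.
  P2: blocked at fork node G ∈ conditioning set.
{D, G} contains no descendant of K and blocks every backdoor path.
Every element of {D, G} is needed (dropping D leaves P1 open; dropping G leaves P2 open), so no proper subset is valid.
Among all size-2 subsets of the eligible variables, only {D, G} blocks every backdoor path, so it is the unique smallest valid adjustment set.

{D, G}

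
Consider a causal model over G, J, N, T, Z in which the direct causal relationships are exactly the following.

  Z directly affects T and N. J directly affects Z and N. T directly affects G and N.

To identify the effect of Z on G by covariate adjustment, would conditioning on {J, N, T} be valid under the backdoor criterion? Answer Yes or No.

Backdoor paths from Z to G (paths whose first edge points into Z):
  P1: Z <- J -> N <- T -> G
Condition 1 (no descendant of Z in the set): FAILS — N and T are descendants of Z.
Condition 2 (every backdoor path blocked by {J, N, T}):
  P1: blocked at fork node J ∈ conditioning set.
{J, N, T} does not satisfy the backdoor criterion.

No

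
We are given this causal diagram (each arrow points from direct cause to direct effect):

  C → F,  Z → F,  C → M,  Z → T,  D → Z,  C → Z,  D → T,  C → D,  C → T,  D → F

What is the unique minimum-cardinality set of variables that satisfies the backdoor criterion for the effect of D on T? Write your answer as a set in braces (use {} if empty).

Variables eligible for adjustment (non-descendants of D, excluding D and T): {C, M}.
Backdoor paths from D to T:
  P1: D <- C -> Z -> T
  P2: D <- C -> T
  P3: D <- C -> F <- Z -> T
The empty set is not sufficient: P1 (D <- C -> Z -> T) has no collider blocking it and no conditioned non-collider, so it is open.
Try {C}:
  P1: blocked at fork node C ∈ conditioning set.
  P2: blocked at fork node C ∈ conditioning set.
  P3: blocked at fork node C ∈ conditioning set.
{C} contains no descendant of D and blocks every backdoor path.
No other singleton works — e.g. {M} leaves P1 open — so {C} is the unique smallest valid adjustment set.

{C}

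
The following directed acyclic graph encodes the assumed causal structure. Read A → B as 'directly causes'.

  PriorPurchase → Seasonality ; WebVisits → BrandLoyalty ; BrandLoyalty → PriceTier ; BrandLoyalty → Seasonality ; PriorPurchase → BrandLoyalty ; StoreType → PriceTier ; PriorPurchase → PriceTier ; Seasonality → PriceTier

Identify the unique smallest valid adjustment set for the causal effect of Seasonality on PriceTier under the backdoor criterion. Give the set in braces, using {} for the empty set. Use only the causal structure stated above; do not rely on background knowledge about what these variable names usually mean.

Variables eligible for adjustment (non-descendants of Seasonality, excluding Seasonality and PriceTier): {BrandLoyalty, PriorPurchase, StoreType, WebVisits}.
Backdoor paths from Seasonality to PriceTier:
  P1: Seasonality <- PriorPurchase -> BrandLoyalty -> PriceTier
  P2: Seasonality <- PriorPurchase -> PriceTier
  P3: Seasonality <- BrandLoyalty <- PriorPurchase -> PriceTier
  P4: Seasonality <- BrandLoyalty -> PriceTier
The empty set is not sufficient: P1 (Seasonality <- PriorPurchase -> BrandLoyalty -> PriceTier) has no collider blocking it and no conditioned non-collider, so it is open.
Try {BrandLoyalty, PriorPurchase}:
  P1: blocked at fork node PriorPurchase ∈ conditioning set.
  P2: blocked at fork node PriorPurchase ∈ conditioning set.
  P3: blocked at chain node BrandLoyalty ∈ conditioning set.
  P4: blocked at fork node BrandLoyalty ∈ conditioning set.
{BrandLoyalty, PriorPurchase} contains no descendant of Seasonality and blocks every backdoor path.
Every element of {BrandLoyalty, PriorPurchase} is needed (dropping BrandLoyalty leaves P4 open; dropping PriorPurchase leaves P2 open), so no proper subset is valid.
Among all size-2 subsets of the eligible variables, only {BrandLoyalty, PriorPurchase} blocks every backdoor path, so it is the unique smallest valid adjustment set.

{BrandLoyalty, PriorPurchase}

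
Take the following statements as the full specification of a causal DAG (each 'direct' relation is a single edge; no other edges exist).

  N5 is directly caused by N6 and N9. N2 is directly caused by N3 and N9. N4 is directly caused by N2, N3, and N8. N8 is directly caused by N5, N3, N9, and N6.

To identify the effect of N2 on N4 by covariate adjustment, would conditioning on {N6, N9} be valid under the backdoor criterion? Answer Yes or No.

No

Backdoor paths from N2 to N4 (paths whose first edge points into N2):
  P1: N2 <- N9 -> N5 <- N6 -> N8 <- N3 -> N4
  P2: N2 <- N9 -> N5 <- N6 -> N8 -> N4
  P3: N2 <- N9 -> N5 -> N8 <- N3 -> N4
  P4: N2 <- N9 -> N5 -> N8 -> N4
  P5: N2 <- N9 -> N8 <- N3 -> N4
  P6: N2 <- N9 -> N8 -> N4
  P7: N2 <- N3 -> N8 -> N4
  P8: N2 <- N3 -> N4
Condition 1 (no descendant of N2 in the set): holds — descendants of N2 are {N4}; none are in {N6, N9}.
Condition 2 (every backdoor path blocked by {N6, N9}):
  P1: blocked at fork node N9 ∈ conditioning set.
  P2: blocked at fork node N9 ∈ conditioning set.
  P3: blocked at fork node N9 ∈ conditioning set.
  P4: blocked at fork node N9 ∈ conditioning set.
  P5: blocked at fork node N9 ∈ conditioning set.
  P6: blocked at fork node N9 ∈ conditioning set.
  P7: open — no interior node is in the conditioning set.
  P8: open — no interior node is in the conditioning set.
{N6, N9} does not satisfy the backdoor criterion.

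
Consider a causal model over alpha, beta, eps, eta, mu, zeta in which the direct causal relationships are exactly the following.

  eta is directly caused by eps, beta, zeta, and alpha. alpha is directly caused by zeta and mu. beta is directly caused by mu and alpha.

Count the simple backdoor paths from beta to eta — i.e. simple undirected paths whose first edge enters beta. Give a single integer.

4

A backdoor path from beta to eta is any simple undirected path whose first edge points into beta (i.e. leaves beta via a parent).
Parents of beta: {alpha, mu}.
Enumerating:
  P1: beta <- mu -> alpha <- zeta -> eta
  P2: beta <- mu -> alpha -> eta
  P3: beta <- alpha <- zeta -> eta
  P4: beta <- alpha -> eta
That exhausts the simple backdoor paths. Count: 4.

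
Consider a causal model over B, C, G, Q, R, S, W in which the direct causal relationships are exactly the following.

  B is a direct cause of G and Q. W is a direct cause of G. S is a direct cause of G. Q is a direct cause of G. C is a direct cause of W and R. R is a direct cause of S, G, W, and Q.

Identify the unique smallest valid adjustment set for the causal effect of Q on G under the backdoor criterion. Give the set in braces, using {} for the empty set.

{B, R}

Variables eligible for adjustment (non-descendants of Q, excluding Q and G): {B, C, R, S, W}.
Backdoor paths from Q to G:
  P1: Q <- B -> G
  P2: Q <- R <- C -> W -> G
  P3: Q <- R -> S -> G
  P4: Q <- R -> W -> G
  P5: Q <- R -> G
The empty set is not sufficient: P1 (Q <- B -> G) has no collider blocking it and no conditioned non-collider, so it is open.
Try {B, R}:
  P1: blocked at fork node B ∈ conditioning set.
  P2: blocked at chain node R ∈ conditioning set.
  P3: blocked at fork node R ∈ conditioning set.
  P4: blocked at fork node R ∈ conditioning set.
  P5: blocked at fork node R ∈ conditioning set.
{B, R} contains no descendant of Q and blocks every backdoor path.
Every element of {B, R} is needed (dropping B leaves P1 open; dropping R leaves P2 open), so no proper subset is valid.
Among all size-2 subsets of the eligible variables, only {B, R} blocks every backdoor path, so it is the unique smallest valid adjustment set.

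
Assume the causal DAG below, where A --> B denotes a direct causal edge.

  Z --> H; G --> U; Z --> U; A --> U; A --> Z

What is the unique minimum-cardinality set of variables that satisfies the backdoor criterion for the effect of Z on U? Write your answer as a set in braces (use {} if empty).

Variables eligible for adjustment (non-descendants of Z, excluding Z and U): {A, G}.
Backdoor paths from Z to U:
  P1: Z <- A -> U
The empty set is not sufficient: P1 (Z <- A -> U) has no collider blocking it and no conditioned non-collider, so it is open.
Try {A}:
  P1: blocked at fork node A ∈ conditioning set.
{A} contains no descendant of Z and blocks every backdoor path.
No other singleton works — e.g. {G} leaves P1 open — so {A} is the unique smallest valid adjustment set.

{A}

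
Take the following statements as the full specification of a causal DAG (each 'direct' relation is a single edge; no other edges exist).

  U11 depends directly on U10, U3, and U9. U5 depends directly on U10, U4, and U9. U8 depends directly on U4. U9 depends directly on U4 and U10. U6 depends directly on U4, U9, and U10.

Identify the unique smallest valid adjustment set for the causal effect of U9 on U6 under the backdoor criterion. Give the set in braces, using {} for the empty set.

{U10, U4}

Variables eligible for adjustment (non-descendants of U9, excluding U9 and U6): {U10, U3, U4, U8}.
Backdoor paths from U9 to U6:
  P1: U9 <- U4 -> U5 <- U10 -> U6
  P2: U9 <- U4 -> U6
  P3: U9 <- U10 -> U5 <- U4 -> U6
  P4: U9 <- U10 -> U6
The empty set is not sufficient: P2 (U9 <- U4 -> U6) has no collider blocking it and no conditioned non-collider, so it is open.
Try {U10, U4}:
  P1: blocked at fork node U4 ∈ conditioning set.
  P2: blocked at fork node U4 ∈ conditioning set.
  P3: blocked at fork node U10 ∈ conditioning set.
  P4: blocked at fork node U10 ∈ conditioning set.
{U10, U4} contains no descendant of U9 and blocks every backdoor path.
Every element of {U10, U4} is needed (dropping U10 leaves P4 open; dropping U4 leaves P2 open), so no proper subset is valid.
Among all size-2 subsets of the eligible variables, only {U10, U4} blocks every backdoor path, so it is the unique smallest valid adjustment set.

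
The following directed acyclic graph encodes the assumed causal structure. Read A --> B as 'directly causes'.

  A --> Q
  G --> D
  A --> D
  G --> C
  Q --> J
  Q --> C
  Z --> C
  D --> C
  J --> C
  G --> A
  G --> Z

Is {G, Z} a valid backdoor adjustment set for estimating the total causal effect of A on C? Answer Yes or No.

Backdoor paths from A to C (paths whose first edge points into A):
  P1: A <- G -> Z -> C
  P2: A <- G -> D -> C
  P3: A <- G -> C
Condition 1 (no descendant of A in the set): holds — descendants of A are {C, D, J, Q}; none are in {G, Z}.
Condition 2 (every backdoor path blocked by {G, Z}):
  P1: blocked at fork node G ∈ conditioning set.
  P2: blocked at fork node G ∈ conditioning set.
  P3: blocked at fork node G ∈ conditioning set.
{G, Z} satisfies the backdoor criterion.

Yes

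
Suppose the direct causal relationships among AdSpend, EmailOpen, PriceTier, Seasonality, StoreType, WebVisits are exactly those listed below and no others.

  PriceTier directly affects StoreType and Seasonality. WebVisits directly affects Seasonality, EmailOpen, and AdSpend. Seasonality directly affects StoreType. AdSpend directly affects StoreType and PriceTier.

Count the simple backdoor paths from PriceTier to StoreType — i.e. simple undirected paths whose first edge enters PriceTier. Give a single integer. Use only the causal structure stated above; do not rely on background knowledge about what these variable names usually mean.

2

A backdoor path from PriceTier to StoreType is any simple undirected path whose first edge points into PriceTier (i.e. leaves PriceTier via a parent).
Parents of PriceTier: {AdSpend}.
Enumerating:
  P1: PriceTier <- AdSpend <- WebVisits -> Seasonality -> StoreType
  P2: PriceTier <- AdSpend -> StoreType
That exhausts the simple backdoor paths. Count: 2.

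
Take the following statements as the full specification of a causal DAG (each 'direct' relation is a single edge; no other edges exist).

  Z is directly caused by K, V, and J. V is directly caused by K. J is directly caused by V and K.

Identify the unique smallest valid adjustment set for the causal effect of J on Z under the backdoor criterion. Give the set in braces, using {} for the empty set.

Variables eligible for adjustment (non-descendants of J, excluding J and Z): {K, V}.
Backdoor paths from J to Z:
  P1: J <- K -> V -> Z
  P2: J <- K -> Z
  P3: J <- V <- K -> Z
  P4: J <- V -> Z
The empty set is not sufficient: P1 (J <- K -> V -> Z) has no collider blocking it and no conditioned non-collider, so it is open.
Try {K, V}:
  P1: blocked at fork node K ∈ conditioning set.
  P2: blocked at fork node K ∈ conditioning set.
  P3: blocked at chain node V ∈ conditioning set.
  P4: blocked at fork node V ∈ conditioning set.
{K, V} contains no descendant of J and blocks every backdoor path.
Every element of {K, V} is needed (dropping K leaves P2 open; dropping V leaves P4 open), so no proper subset is valid.
Among all size-2 subsets of the eligible variables, only {K, V} blocks every backdoor path, so it is the unique smallest valid adjustment set.

{K, V}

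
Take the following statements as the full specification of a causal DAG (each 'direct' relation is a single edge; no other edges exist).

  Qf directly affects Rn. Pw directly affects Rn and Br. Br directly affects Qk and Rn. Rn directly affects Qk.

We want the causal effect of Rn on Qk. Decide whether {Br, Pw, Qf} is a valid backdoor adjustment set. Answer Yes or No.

Backdoor paths from Rn to Qk (paths whose first edge points into Rn):
  P1: Rn <- Pw -> Br -> Qk
  P2: Rn <- Br -> Qk
Condition 1 (no descendant of Rn in the set): holds — descendants of Rn are {Qk}; none are in {Br, Pw, Qf}.
Condition 2 (every backdoor path blocked by {Br, Pw, Qf}):
  P1: blocked at fork node Pw ∈ conditioning set.
  P2: blocked at fork node Br ∈ conditioning set.
{Br, Pw, Qf} satisfies the backdoor criterion.

Yes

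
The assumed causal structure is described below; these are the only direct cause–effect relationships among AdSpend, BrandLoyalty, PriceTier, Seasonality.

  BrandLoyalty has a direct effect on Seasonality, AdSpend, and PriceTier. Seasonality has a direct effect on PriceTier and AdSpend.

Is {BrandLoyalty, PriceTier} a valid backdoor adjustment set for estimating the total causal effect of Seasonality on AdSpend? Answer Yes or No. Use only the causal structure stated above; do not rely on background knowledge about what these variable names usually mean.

Backdoor paths from Seasonality to AdSpend (paths whose first edge points into Seasonality):
  P1: Seasonality <- BrandLoyalty -> AdSpend
Condition 1 (no descendant of Seasonality in the set): FAILS — PriceTier is a descendant of Seasonality.
Condition 2 (every backdoor path blocked by {BrandLoyalty, PriceTier}):
  P1: blocked at fork node BrandLoyalty ∈ conditioning set.
{BrandLoyalty, PriceTier} does not satisfy the backdoor criterion.

No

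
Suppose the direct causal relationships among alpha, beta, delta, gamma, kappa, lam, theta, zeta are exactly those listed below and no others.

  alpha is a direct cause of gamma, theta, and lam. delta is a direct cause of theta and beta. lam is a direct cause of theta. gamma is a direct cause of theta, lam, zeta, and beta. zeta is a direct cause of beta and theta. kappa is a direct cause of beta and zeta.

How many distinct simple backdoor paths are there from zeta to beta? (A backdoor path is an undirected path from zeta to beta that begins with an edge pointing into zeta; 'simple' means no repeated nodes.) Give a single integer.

7

A backdoor path from zeta to beta is any simple undirected path whose first edge points into zeta (i.e. leaves zeta via a parent).
Parents of zeta: {gamma, kappa}.
Enumerating:
  P1: zeta <- kappa -> beta
  P2: zeta <- gamma <- alpha -> lam -> theta <- delta -> beta
  P3: zeta <- gamma <- alpha -> theta <- delta -> beta
  P4: zeta <- gamma -> lam <- alpha -> theta <- delta -> beta
  P5: zeta <- gamma -> lam -> theta <- delta -> beta
  P6: zeta <- gamma -> theta <- delta -> beta
  P7: zeta <- gamma -> beta
That exhausts the simple backdoor paths. Count: 7.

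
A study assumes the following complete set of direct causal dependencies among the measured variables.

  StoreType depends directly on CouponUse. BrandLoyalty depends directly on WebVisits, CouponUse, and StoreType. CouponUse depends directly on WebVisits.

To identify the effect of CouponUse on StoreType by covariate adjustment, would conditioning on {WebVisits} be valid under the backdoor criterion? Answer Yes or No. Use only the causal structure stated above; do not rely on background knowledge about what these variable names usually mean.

Backdoor paths from CouponUse to StoreType (paths whose first edge points into CouponUse):
  P1: CouponUse <- WebVisits -> BrandLoyalty <- StoreType
Condition 1 (no descendant of CouponUse in the set): holds — descendants of CouponUse are {BrandLoyalty, StoreType}; none are in {WebVisits}.
Condition 2 (every backdoor path blocked by {WebVisits}):
  P1: blocked at fork node WebVisits ∈ conditioning set.
{WebVisits} satisfies the backdoor criterion.

Yes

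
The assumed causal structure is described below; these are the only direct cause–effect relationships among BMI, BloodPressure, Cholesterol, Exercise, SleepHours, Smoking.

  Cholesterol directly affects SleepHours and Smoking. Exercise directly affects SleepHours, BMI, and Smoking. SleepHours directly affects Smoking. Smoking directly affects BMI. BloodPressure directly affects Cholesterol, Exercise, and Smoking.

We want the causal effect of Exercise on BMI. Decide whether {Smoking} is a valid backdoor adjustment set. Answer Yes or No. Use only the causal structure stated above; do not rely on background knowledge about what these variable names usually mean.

No

Backdoor paths from Exercise to BMI (paths whose first edge points into Exercise):
  P1: Exercise <- BloodPressure -> Cholesterol -> SleepHours -> Smoking -> BMI
  P2: Exercise <- BloodPressure -> Cholesterol -> Smoking -> BMI
  P3: Exercise <- BloodPressure -> Smoking -> BMI
Condition 1 (no descendant of Exercise in the set): FAILS — Smoking is a descendant of Exercise.
Condition 2 (every backdoor path blocked by {Smoking}):
  P1: blocked at chain node Smoking ∈ conditioning set.
  P2: blocked at chain node Smoking ∈ conditioning set.
  P3: blocked at chain node Smoking ∈ conditioning set.
{Smoking} does not satisfy the backdoor criterion.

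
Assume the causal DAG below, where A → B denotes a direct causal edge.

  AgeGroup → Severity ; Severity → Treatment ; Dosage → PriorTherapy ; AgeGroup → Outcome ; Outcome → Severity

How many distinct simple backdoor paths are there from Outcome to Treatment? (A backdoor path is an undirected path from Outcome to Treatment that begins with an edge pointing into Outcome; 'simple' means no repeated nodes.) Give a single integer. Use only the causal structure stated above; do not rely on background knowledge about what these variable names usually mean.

1

A backdoor path from Outcome to Treatment is any simple undirected path whose first edge points into Outcome (i.e. leaves Outcome via a parent).
Parents of Outcome: {AgeGroup}.
Enumerating:
  P1: Outcome <- AgeGroup -> Severity -> Treatment
That exhausts the simple backdoor paths. Count: 1.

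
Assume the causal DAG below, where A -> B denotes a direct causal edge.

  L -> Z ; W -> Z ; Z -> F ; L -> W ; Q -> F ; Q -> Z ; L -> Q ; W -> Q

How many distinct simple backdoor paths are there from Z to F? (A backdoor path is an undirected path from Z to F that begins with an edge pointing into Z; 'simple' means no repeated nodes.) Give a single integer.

A backdoor path from Z to F is any simple undirected path whose first edge points into Z (i.e. leaves Z via a parent).
Parents of Z: {L, Q, W}.
Enumerating:
  P1: Z <- L -> W -> Q -> F
  P2: Z <- L -> Q -> F
  P3: Z <- W <- L -> Q -> F
  P4: Z <- W -> Q -> F
  P5: Z <- Q -> F
That exhausts the simple backdoor paths. Count: 5.

5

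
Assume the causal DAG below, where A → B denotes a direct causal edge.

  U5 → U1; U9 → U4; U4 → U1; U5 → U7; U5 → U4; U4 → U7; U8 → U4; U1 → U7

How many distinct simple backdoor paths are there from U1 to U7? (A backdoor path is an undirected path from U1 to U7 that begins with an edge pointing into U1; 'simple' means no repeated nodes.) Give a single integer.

4

A backdoor path from U1 to U7 is any simple undirected path whose first edge points into U1 (i.e. leaves U1 via a parent).
Parents of U1: {U4, U5}.
Enumerating:
  P1: U1 <- U5 -> U4 -> U7
  P2: U1 <- U5 -> U7
  P3: U1 <- U4 <- U5 -> U7
  P4: U1 <- U4 -> U7
That exhausts the simple backdoor paths. Count: 4.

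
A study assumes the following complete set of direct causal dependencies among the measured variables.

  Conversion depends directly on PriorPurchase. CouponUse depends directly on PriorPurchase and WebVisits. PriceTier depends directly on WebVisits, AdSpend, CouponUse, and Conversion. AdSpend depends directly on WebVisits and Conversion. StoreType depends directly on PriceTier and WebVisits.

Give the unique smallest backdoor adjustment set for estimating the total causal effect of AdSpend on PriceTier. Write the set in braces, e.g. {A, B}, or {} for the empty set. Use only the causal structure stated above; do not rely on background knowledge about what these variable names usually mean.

{Conversion, WebVisits}

Variables eligible for adjustment (non-descendants of AdSpend, excluding AdSpend and PriceTier): {Conversion, CouponUse, PriorPurchase, WebVisits}.
Backdoor paths from AdSpend to PriceTier:
  P1: AdSpend <- WebVisits -> CouponUse <- PriorPurchase -> Conversion -> PriceTier
  P2: AdSpend <- WebVisits -> CouponUse -> PriceTier
  P3: AdSpend <- WebVisits -> PriceTier
  P4: AdSpend <- WebVisits -> StoreType <- PriceTier
  P5: AdSpend <- Conversion <- PriorPurchase -> CouponUse <- WebVisits -> PriceTier
  P6: AdSpend <- Conversion <- PriorPurchase -> CouponUse <- WebVisits -> StoreType <- PriceTier
  P7: AdSpend <- Conversion <- PriorPurchase -> CouponUse -> PriceTier
  P8: AdSpend <- Conversion -> PriceTier
The empty set is not sufficient: P2 (AdSpend <- WebVisits -> CouponUse -> PriceTier) has no collider blocking it and no conditioned non-collider, so it is open.
Try {Conversion, WebVisits}:
  P1: blocked at fork node WebVisits ∈ conditioning set.
  P2: blocked at fork node WebVisits ∈ conditioning set.
  P3: blocked at fork node WebVisits ∈ conditioning set.
  P4: blocked at fork node WebVisits ∈ conditioning set.
  P5: blocked at chain node Conversion ∈ conditioning set.
  P6: blocked at chain node Conversion ∈ conditioning set.
  P7: blocked at chain node Conversion ∈ conditioning set.
  P8: blocked at fork node Conversion ∈ conditioning set.
{Conversion, WebVisits} contains no descendant of AdSpend and blocks every backdoor path.
Every element of {Conversion, WebVisits} is needed (dropping Conversion leaves P7 open; dropping WebVisits leaves P2 open), so no proper subset is valid.
Among all size-2 subsets of the eligible variables, only {Conversion, WebVisits} blocks every backdoor path, so it is the unique smallest valid adjustment set.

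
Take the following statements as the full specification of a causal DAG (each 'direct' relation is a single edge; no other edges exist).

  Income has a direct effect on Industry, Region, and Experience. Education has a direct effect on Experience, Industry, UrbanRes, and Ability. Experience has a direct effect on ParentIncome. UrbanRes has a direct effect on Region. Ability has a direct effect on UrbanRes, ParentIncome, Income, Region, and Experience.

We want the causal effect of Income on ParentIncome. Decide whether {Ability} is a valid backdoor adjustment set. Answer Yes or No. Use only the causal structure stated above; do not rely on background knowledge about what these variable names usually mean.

Yes

Backdoor paths from Income to ParentIncome (paths whose first edge points into Income):
  P1: Income <- Ability <- Education -> Experience -> ParentIncome
  P2: Income <- Ability -> Experience -> ParentIncome
  P3: Income <- Ability -> UrbanRes <- Education -> Experience -> ParentIncome
  P4: Income <- Ability -> ParentIncome
  P5: Income <- Ability -> Region <- UrbanRes <- Education -> Experience -> ParentIncome
Condition 1 (no descendant of Income in the set): holds — descendants of Income are {Experience, Industry, ParentIncome, Region}; none are in {Ability}.
Condition 2 (every backdoor path blocked by {Ability}):
  P1: blocked at chain node Ability ∈ conditioning set.
  P2: blocked at fork node Ability ∈ conditioning set.
  P3: blocked at fork node Ability ∈ conditioning set.
  P4: blocked at fork node Ability ∈ conditioning set.
  P5: blocked at fork node Ability ∈ conditioning set.
{Ability} satisfies the backdoor criterion.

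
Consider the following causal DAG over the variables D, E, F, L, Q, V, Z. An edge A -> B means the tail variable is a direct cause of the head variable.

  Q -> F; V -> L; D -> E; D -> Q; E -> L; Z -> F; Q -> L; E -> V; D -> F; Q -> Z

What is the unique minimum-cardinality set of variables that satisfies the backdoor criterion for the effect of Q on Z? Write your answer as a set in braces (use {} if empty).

Variables eligible for adjustment (non-descendants of Q, excluding Q and Z): {D, E, V}.
Backdoor paths from Q to Z:
  P1: Q <- D -> F <- Z
Each backdoor path contains an unconditioned collider, so every path is already blocked with the empty conditioning set:
  P1: blocked at collider F (neither it nor any descendant is in the conditioning set).
The empty set is therefore the unique smallest valid set.

{}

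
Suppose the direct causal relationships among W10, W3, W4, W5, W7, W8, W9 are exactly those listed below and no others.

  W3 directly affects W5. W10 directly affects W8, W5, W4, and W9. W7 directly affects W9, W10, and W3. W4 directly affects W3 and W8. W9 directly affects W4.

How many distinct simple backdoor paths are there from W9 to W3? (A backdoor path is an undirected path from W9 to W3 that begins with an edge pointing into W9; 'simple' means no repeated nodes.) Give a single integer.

A backdoor path from W9 to W3 is any simple undirected path whose first edge points into W9 (i.e. leaves W9 via a parent).
Parents of W9: {W10, W7}.
Enumerating:
  P1: W9 <- W7 -> W10 -> W4 -> W3
  P2: W9 <- W7 -> W10 -> W8 <- W4 -> W3
  P3: W9 <- W7 -> W10 -> W5 <- W3
  P4: W9 <- W7 -> W3
  P5: W9 <- W10 <- W7 -> W3
  P6: W9 <- W10 -> W4 -> W3
  P7: W9 <- W10 -> W8 <- W4 -> W3
  P8: W9 <- W10 -> W5 <- W3
That exhausts the simple backdoor paths. Count: 8.

8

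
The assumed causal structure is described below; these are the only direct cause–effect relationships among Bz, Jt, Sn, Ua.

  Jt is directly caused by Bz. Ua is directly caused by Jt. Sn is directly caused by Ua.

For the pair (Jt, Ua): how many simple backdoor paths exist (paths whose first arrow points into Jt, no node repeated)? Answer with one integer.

0

A backdoor path from Jt to Ua is any simple undirected path whose first edge points into Jt (i.e. leaves Jt via a parent).
Parents of Jt: {Bz}.
No simple path from any parent of Jt reaches Ua without revisiting Jt, so there are no backdoor paths.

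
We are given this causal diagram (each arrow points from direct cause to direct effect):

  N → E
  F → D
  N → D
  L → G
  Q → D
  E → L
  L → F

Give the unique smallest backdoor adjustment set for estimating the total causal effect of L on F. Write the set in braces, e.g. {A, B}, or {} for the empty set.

{}

Variables eligible for adjustment (non-descendants of L, excluding L and F): {E, N, Q}.
Backdoor paths from L to F:
  P1: L <- E <- N -> D <- F
Each backdoor path contains an unconditioned collider, so every path is already blocked with the empty conditioning set:
  P1: blocked at collider D (neither it nor any descendant is in the conditioning set).
The empty set is therefore the unique smallest valid set.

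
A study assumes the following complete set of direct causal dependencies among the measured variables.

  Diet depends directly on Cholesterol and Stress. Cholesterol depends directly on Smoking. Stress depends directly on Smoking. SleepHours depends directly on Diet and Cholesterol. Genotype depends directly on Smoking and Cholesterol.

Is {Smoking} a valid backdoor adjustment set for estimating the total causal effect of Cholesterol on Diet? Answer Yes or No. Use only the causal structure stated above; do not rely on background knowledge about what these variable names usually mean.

Yes

Backdoor paths from Cholesterol to Diet (paths whose first edge points into Cholesterol):
  P1: Cholesterol <- Smoking -> Stress -> Diet
Condition 1 (no descendant of Cholesterol in the set): holds — descendants of Cholesterol are {Diet, Genotype, SleepHours}; none are in {Smoking}.
Condition 2 (every backdoor path blocked by {Smoking}):
  P1: blocked at fork node Smoking ∈ conditioning set.
{Smoking} satisfies the backdoor criterion.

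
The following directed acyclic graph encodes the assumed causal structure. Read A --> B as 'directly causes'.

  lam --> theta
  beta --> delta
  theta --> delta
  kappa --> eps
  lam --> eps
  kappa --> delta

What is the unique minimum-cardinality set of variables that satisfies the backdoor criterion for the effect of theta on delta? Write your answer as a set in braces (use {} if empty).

Variables eligible for adjustment (non-descendants of theta, excluding theta and delta): {beta, eps, kappa, lam}.
Backdoor paths from theta to delta:
  P1: theta <- lam -> eps <- kappa -> delta
Each backdoor path contains an unconditioned collider, so every path is already blocked with the empty conditioning set:
  P1: blocked at collider eps (neither it nor any descendant is in the conditioning set).
The empty set is therefore the unique smallest valid set.

{}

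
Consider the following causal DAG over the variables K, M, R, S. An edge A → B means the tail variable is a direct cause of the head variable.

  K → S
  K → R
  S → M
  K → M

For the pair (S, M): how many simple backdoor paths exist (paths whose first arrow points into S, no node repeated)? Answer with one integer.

A backdoor path from S to M is any simple undirected path whose first edge points into S (i.e. leaves S via a parent).
Parents of S: {K}.
Enumerating:
  P1: S <- K -> M
That exhausts the simple backdoor paths. Count: 1.

1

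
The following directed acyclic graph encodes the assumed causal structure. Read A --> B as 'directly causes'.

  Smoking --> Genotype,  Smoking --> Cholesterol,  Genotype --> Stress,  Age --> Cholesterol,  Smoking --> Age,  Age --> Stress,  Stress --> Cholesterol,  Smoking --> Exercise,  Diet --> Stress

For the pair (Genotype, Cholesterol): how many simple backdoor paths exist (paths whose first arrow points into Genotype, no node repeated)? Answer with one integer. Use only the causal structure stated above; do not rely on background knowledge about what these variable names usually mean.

A backdoor path from Genotype to Cholesterol is any simple undirected path whose first edge points into Genotype (i.e. leaves Genotype via a parent).
Parents of Genotype: {Smoking}.
Enumerating:
  P1: Genotype <- Smoking -> Age -> Stress -> Cholesterol
  P2: Genotype <- Smoking -> Age -> Cholesterol
  P3: Genotype <- Smoking -> Cholesterol
That exhausts the simple backdoor paths. Count: 3.

3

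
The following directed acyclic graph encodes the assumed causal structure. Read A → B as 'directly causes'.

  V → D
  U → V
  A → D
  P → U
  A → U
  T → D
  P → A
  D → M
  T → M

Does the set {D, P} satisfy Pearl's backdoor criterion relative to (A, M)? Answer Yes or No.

Backdoor paths from A to M (paths whose first edge points into A):
  P1: A <- P -> U -> V -> D <- T -> M
  P2: A <- P -> U -> V -> D -> M
Condition 1 (no descendant of A in the set): FAILS — D is a descendant of A.
Condition 2 (every backdoor path blocked by {D, P}):
  P1: blocked at fork node P ∈ conditioning set.
  P2: blocked at fork node P ∈ conditioning set.
{D, P} does not satisfy the backdoor criterion.

No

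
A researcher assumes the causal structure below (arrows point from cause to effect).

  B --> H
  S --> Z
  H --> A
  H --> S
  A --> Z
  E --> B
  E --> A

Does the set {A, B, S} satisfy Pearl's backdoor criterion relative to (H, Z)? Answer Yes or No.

Backdoor paths from H to Z (paths whose first edge points into H):
  P1: H <- B <- E -> A -> Z
Condition 1 (no descendant of H in the set): FAILS — A and S are descendants of H.
Condition 2 (every backdoor path blocked by {A, B, S}):
  P1: blocked at chain node B ∈ conditioning set.
{A, B, S} does not satisfy the backdoor criterion.

No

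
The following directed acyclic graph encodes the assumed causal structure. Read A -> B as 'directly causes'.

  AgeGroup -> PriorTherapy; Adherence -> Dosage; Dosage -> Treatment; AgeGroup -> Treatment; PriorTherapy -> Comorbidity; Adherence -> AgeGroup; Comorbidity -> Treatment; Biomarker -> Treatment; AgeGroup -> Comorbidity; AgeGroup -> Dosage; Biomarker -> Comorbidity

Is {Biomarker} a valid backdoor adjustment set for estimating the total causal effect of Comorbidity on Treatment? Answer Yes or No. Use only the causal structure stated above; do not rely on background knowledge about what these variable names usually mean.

Backdoor paths from Comorbidity to Treatment (paths whose first edge points into Comorbidity):
  P1: Comorbidity <- Biomarker -> Treatment
  P2: Comorbidity <- AgeGroup <- Adherence -> Dosage -> Treatment
  P3: Comorbidity <- AgeGroup -> Dosage -> Treatment
  P4: Comorbidity <- AgeGroup -> Treatment
  P5: Comorbidity <- PriorTherapy <- AgeGroup <- Adherence -> Dosage -> Treatment
  P6: Comorbidity <- PriorTherapy <- AgeGroup -> Dosage -> Treatment
  P7: Comorbidity <- PriorTherapy <- AgeGroup -> Treatment
Condition 1 (no descendant of Comorbidity in the set): holds — descendants of Comorbidity are {Treatment}; none are in {Biomarker}.
Condition 2 (every backdoor path blocked by {Biomarker}):
  P1: blocked at fork node Biomarker ∈ conditioning set.
  P2: open — no interior node is in the conditioning set.
  P3: open — no interior node is in the conditioning set.
  P4: open — no interior node is in the conditioning set.
  P5: open — no interior node is in the conditioning set.
  P6: open — no interior node is in the conditioning set.
  P7: open — no interior node is in the conditioning set.
{Biomarker} does not satisfy the backdoor criterion.

No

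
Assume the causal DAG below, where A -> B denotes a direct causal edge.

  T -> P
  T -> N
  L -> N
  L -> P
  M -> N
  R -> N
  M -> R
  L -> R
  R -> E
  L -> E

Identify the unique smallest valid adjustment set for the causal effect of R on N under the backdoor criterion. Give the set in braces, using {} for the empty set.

{L, M}

Variables eligible for adjustment (non-descendants of R, excluding R and N): {L, M, P, T}.
Backdoor paths from R to N:
  P1: R <- M -> N
  P2: R <- L -> P <- T -> N
  P3: R <- L -> N
The empty set is not sufficient: P1 (R <- M -> N) has no collider blocking it and no conditioned non-collider, so it is open.
Try {L, M}:
  P1: blocked at fork node M ∈ conditioning set.
  P2: blocked at fork node L ∈ conditioning set.
  P3: blocked at fork node L ∈ conditioning set.
{L, M} contains no descendant of R and blocks every backdoor path.
Every element of {L, M} is needed (dropping L leaves P3 open; dropping M leaves P1 open), so no proper subset is valid.
Among all size-2 subsets of the eligible variables, only {L, M} blocks every backdoor path, so it is the unique smallest valid adjustment set.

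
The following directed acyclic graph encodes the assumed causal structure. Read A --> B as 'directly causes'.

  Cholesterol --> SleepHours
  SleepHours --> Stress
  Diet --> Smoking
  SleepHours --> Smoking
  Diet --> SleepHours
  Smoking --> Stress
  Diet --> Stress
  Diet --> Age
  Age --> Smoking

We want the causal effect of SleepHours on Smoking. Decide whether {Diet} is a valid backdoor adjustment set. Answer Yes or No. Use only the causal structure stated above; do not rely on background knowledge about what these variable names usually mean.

Yes

Backdoor paths from SleepHours to Smoking (paths whose first edge points into SleepHours):
  P1: SleepHours <- Diet -> Age -> Smoking
  P2: SleepHours <- Diet -> Smoking
  P3: SleepHours <- Diet -> Stress <- Smoking
Condition 1 (no descendant of SleepHours in the set): holds — descendants of SleepHours are {Smoking, Stress}; none are in {Diet}.
Condition 2 (every backdoor path blocked by {Diet}):
  P1: blocked at fork node Diet ∈ conditioning set.
  P2: blocked at fork node Diet ∈ conditioning set.
  P3: blocked at fork node Diet ∈ conditioning set.
{Diet} satisfies the backdoor criterion.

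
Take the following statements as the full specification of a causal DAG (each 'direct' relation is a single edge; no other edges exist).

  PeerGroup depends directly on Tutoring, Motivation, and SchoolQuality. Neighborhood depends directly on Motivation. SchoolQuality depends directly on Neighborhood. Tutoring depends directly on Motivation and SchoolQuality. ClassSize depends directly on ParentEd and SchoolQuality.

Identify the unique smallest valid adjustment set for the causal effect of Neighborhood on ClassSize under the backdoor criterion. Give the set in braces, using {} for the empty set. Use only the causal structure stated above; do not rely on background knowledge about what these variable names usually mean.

{}

Variables eligible for adjustment (non-descendants of Neighborhood, excluding Neighborhood and ClassSize): {Motivation, ParentEd}.
Backdoor paths from Neighborhood to ClassSize:
  P1: Neighborhood <- Motivation -> Tutoring <- SchoolQuality -> ClassSize
  P2: Neighborhood <- Motivation -> Tutoring -> PeerGroup <- SchoolQuality -> ClassSize
  P3: Neighborhood <- Motivation -> PeerGroup <- SchoolQuality -> ClassSize
  P4: Neighborhood <- Motivation -> PeerGroup <- Tutoring <- SchoolQuality -> ClassSize
Each backdoor path contains an unconditioned collider, so every path is already blocked with the empty conditioning set:
  P1: blocked at collider Tutoring (neither it nor any descendant is in the conditioning set).
  P2: blocked at collider PeerGroup (neither it nor any descendant is in the conditioning set).
  P3: blocked at collider PeerGroup (neither it nor any descendant is in the conditioning set).
  P4: blocked at collider PeerGroup (neither it nor any descendant is in the conditioning set).
The empty set is therefore the unique smallest valid set.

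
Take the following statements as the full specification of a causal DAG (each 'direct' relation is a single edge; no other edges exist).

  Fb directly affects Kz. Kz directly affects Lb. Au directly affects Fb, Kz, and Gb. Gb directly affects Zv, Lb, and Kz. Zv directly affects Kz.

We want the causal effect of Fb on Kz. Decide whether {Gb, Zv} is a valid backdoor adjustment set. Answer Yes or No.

No

Backdoor paths from Fb to Kz (paths whose first edge points into Fb):
  P1: Fb <- Au -> Gb -> Zv -> Kz
  P2: Fb <- Au -> Gb -> Kz
  P3: Fb <- Au -> Gb -> Lb <- Kz
  P4: Fb <- Au -> Kz
Condition 1 (no descendant of Fb in the set): holds — descendants of Fb are {Kz, Lb}; none are in {Gb, Zv}.
Condition 2 (every backdoor path blocked by {Gb, Zv}):
  P1: blocked at chain node Gb ∈ conditioning set.
  P2: blocked at chain node Gb ∈ conditioning set.
  P3: blocked at chain node Gb ∈ conditioning set.
  P4: open — no interior node is in the conditioning set.
{Gb, Zv} does not satisfy the backdoor criterion.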